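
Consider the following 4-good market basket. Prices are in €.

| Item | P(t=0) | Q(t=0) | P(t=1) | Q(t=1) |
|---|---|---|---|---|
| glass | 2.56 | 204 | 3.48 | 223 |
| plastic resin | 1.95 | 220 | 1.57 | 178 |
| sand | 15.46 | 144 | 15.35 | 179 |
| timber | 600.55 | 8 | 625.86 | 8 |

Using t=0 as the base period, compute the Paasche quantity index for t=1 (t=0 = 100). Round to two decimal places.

106.50

Paasche quantity index uses current-period prices as weights.
ΣP(t=1)·Q(t=1) = 3.48×223 + 1.57×178 + 15.35×179 + 625.86×8 = 776.04 + 279.46 + 2747.65 + 5006.88 = 8810.03
ΣP(t=1)·Q(t=0) = 3.48×204 + 1.57×220 + 15.35×144 + 625.86×8 = 709.92 + 345.4 + 2210.4 + 5006.88 = 8272.6
Index = 8810.03 / 8272.6 × 100 = 106.4965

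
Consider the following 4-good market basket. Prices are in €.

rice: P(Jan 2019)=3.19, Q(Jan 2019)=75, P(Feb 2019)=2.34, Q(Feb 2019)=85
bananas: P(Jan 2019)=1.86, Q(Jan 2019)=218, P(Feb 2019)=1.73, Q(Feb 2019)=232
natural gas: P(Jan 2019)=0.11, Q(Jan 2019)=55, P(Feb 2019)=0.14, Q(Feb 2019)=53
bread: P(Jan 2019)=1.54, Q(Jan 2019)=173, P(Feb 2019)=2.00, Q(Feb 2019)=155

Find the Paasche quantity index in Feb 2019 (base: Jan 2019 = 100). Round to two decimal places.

Paasche quantity index uses current-period prices as weights.
ΣP(Feb 2019)·Q(Feb 2019) = 2.34×85 + 1.73×232 + 0.14×53 + 2.00×155 = 198.9 + 401.36 + 7.42 + 310 = 917.68
ΣP(Feb 2019)·Q(Jan 2019) = 2.34×75 + 1.73×218 + 0.14×55 + 2.00×173 = 175.5 + 377.14 + 7.7 + 346 = 906.34
Index = 917.68 / 906.34 × 100 = 101.2512

101.25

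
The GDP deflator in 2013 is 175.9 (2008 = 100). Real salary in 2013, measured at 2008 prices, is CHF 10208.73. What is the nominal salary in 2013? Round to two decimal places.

17957.16

Nominal = Real × (Index/100) = 10208.73 × (175.9/100)
        = 10208.73 × 1.759 = 17957.1561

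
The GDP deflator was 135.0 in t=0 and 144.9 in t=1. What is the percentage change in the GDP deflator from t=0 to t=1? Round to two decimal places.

7.33%

Change = (144.9 − 135.0) / 135.0 × 100
       = 9.9 / 135.0 × 100 = 7.3333%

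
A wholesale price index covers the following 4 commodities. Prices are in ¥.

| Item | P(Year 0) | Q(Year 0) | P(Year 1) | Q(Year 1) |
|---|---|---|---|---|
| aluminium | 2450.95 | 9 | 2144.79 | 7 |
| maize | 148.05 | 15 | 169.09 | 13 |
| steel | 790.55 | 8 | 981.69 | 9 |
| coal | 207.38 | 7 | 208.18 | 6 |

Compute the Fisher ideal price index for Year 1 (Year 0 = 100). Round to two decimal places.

Laspeyres component (base-period weights):
ΣP(Year 1)Q(Year 0) = 2144.79×9 + 169.09×15 + 981.69×8 + 208.18×7 = 19303.11 + 2536.35 + 7853.52 + 1457.26 = 31150.24
ΣP(Year 0)Q(Year 0) = 2450.95×9 + 148.05×15 + 790.55×8 + 207.38×7 = 22058.55 + 2220.75 + 6324.4 + 1451.66 = 32055.36
L = 31150.24 / 32055.36 × 100 = 97.1764
Paasche component (current-period weights):
ΣP(Year 1)Q(Year 1) = 2144.79×7 + 169.09×13 + 981.69×9 + 208.18×6 = 15013.53 + 2198.17 + 8835.21 + 1249.08 = 27295.99
ΣP(Year 0)Q(Year 1) = 2450.95×7 + 148.05×13 + 790.55×9 + 207.38×6 = 17156.65 + 1924.65 + 7114.95 + 1244.28 = 27440.53
P = 27295.99 / 27440.53 × 100 = 99.4733
Fisher = √(L × P) = √(97.1764 × 99.4733) = 98.3181

98.32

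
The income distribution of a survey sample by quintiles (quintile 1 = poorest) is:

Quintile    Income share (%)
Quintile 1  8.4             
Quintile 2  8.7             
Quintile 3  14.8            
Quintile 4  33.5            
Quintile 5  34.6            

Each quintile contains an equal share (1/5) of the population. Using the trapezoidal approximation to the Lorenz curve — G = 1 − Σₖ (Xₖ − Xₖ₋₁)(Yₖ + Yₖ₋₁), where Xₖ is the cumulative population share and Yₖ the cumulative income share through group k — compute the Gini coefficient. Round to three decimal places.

Cumulative income shares Yₖ: 0.0840, 0.1710, 0.3190, 0.6540, 1.0000
Σ (Xₖ−Xₖ₋₁)(Yₖ+Yₖ₋₁) = (1/5)(0.0840+0.0000) + (1/5)(0.1710+0.0840) + (1/5)(0.3190+0.1710) + (1/5)(0.6540+0.3190) + (1/5)(1.0000+0.6540)
  = 0.0168 + 0.0510 + 0.0980 + 0.1946 + 0.3308 = 0.6912
G = 1 − 0.6912 = 0.3088

0.309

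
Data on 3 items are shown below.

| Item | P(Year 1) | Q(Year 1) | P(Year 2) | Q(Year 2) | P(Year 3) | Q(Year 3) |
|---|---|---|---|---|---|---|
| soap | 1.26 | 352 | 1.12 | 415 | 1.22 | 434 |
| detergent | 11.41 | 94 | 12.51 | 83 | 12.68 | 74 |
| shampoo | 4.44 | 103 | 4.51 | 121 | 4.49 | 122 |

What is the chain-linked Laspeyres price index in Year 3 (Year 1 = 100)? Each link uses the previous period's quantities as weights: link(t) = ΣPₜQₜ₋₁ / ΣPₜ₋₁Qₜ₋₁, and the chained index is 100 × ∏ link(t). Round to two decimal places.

105.78

Link Year 1→Year 2:
ΣP(Year 2)Q(Year 1) = 1.12×352 + 12.51×94 + 4.51×103 = 394.24 + 1175.94 + 464.53 = 2034.71
ΣP(Year 1)Q(Year 1) = 1.26×352 + 11.41×94 + 4.44×103 = 443.52 + 1072.54 + 457.32 = 1973.38
link = 2034.71/1973.38 = 1.031079
Link Year 2→Year 3:
ΣP(Year 3)Q(Year 2) = 1.22×415 + 12.68×83 + 4.49×121 = 506.3 + 1052.44 + 543.29 = 2102.03
ΣP(Year 2)Q(Year 2) = 1.12×415 + 12.51×83 + 4.51×121 = 464.8 + 1038.33 + 545.71 = 2048.84
link = 2102.03/2048.84 = 1.025961
Chained index = 100 × 1.031079 × 1.025961 = 105.7847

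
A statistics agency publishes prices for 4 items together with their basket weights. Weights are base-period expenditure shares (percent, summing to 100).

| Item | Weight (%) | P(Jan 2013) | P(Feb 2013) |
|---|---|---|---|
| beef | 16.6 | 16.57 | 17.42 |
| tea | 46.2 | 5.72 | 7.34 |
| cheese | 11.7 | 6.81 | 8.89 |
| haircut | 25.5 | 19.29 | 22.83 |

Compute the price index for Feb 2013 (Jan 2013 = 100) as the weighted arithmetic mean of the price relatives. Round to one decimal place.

122.2

beef: 16.6 × (17.42/16.57) = 16.6 × 1.051298 = 17.4515
tea: 46.2 × (7.34/5.72) = 46.2 × 1.283217 = 59.2846
cheese: 11.7 × (8.89/6.81) = 11.7 × 1.305433 = 15.2736
haircut: 25.5 × (22.83/19.29) = 25.5 × 1.183515 = 30.1796
Index = Σ wᵢ·(p₁ᵢ/p₀ᵢ) = 17.4515 + 59.2846 + 15.2736 + 30.1796 = 122.1893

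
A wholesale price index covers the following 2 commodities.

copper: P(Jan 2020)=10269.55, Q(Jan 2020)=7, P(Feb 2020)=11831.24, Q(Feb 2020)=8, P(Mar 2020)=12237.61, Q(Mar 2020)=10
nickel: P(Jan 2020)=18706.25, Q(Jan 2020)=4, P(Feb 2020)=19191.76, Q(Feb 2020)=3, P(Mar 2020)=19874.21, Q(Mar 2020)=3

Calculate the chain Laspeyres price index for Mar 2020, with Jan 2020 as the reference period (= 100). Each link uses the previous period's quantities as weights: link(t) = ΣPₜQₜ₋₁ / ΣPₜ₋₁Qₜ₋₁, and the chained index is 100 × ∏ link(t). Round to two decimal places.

Link Jan 2020→Feb 2020:
ΣP(Feb 2020)Q(Jan 2020) = 11831.24×7 + 19191.76×4 = 82818.68 + 76767.04 = 159585.72
ΣP(Jan 2020)Q(Jan 2020) = 10269.55×7 + 18706.25×4 = 71886.85 + 74825 = 146711.85
link = 159585.72/146711.85 = 1.087749
Link Feb 2020→Mar 2020:
ΣP(Mar 2020)Q(Feb 2020) = 12237.61×8 + 19874.21×3 = 97900.88 + 59622.63 = 157523.51
ΣP(Feb 2020)Q(Feb 2020) = 11831.24×8 + 19191.76×3 = 94649.92 + 57575.28 = 152225.2
link = 157523.51/152225.2 = 1.034806
Chained index = 100 × 1.087749 × 1.034806 = 112.5609

112.56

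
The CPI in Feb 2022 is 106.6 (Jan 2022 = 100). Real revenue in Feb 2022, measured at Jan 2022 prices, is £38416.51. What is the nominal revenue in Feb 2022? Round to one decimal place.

40952.0

Nominal = Real × (Index/100) = 38416.51 × (106.6/100)
        = 38416.51 × 1.066 = 40951.9997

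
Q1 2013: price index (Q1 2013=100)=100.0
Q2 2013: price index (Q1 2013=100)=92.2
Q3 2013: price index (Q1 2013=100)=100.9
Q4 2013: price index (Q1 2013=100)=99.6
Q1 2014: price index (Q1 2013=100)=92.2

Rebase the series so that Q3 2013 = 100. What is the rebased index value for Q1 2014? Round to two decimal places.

Rebased(Q1 2014) = 92.2 / 100.9 × 100 = 91.3776

91.38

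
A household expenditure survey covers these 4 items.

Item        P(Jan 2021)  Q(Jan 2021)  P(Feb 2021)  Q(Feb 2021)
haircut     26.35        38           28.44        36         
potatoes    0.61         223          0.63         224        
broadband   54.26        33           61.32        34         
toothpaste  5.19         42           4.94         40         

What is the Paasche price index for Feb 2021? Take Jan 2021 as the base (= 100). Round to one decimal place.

Paasche price index uses current-period quantities as weights.
ΣP(Feb 2021)·Q(Feb 2021) = 28.44×36 + 0.63×224 + 61.32×34 + 4.94×40 = 1023.84 + 141.12 + 2084.88 + 197.6 = 3447.44
ΣP(Jan 2021)·Q(Feb 2021) = 26.35×36 + 0.61×224 + 54.26×34 + 5.19×40 = 948.6 + 136.64 + 1844.84 + 207.6 = 3137.68
Index = 3447.44 / 3137.68 × 100 = 109.8723

109.9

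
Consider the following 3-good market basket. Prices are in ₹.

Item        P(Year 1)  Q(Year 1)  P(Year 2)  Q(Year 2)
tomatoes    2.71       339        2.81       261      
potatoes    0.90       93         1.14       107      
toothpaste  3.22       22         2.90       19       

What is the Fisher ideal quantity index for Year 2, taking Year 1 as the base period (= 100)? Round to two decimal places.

Laspeyres component (base-period weights):
ΣP(Year 1)Q(Year 2) = 2.71×261 + 0.90×107 + 3.22×19 = 707.31 + 96.3 + 61.18 = 864.79
ΣP(Year 1)Q(Year 1) = 2.71×339 + 0.90×93 + 3.22×22 = 918.69 + 83.7 + 70.84 = 1073.23
L = 864.79 / 1073.23 × 100 = 80.5783
Paasche component (current-period weights):
ΣP(Year 2)Q(Year 2) = 2.81×261 + 1.14×107 + 2.90×19 = 733.41 + 121.98 + 55.1 = 910.49
ΣP(Year 2)Q(Year 1) = 2.81×339 + 1.14×93 + 2.90×22 = 952.59 + 106.02 + 63.8 = 1122.41
P = 910.49 / 1122.41 × 100 = 81.1192
Fisher = √(L × P) = √(80.5783 × 81.1192) = 80.8483

80.85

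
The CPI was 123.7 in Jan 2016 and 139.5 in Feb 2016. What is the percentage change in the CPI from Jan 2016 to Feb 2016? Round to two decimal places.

12.77%

Change = (139.5 − 123.7) / 123.7 × 100
       = 15.8 / 123.7 × 100 = 12.7728%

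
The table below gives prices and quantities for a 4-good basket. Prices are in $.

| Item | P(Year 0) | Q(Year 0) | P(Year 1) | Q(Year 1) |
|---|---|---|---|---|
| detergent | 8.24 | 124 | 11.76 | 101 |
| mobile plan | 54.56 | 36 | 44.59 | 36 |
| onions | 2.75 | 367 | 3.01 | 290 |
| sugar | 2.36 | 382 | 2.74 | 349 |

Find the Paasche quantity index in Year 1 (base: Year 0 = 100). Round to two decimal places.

Paasche quantity index uses current-period prices as weights.
ΣP(Year 1)·Q(Year 1) = 11.76×101 + 44.59×36 + 3.01×290 + 2.74×349 = 1187.76 + 1605.24 + 872.9 + 956.26 = 4622.16
ΣP(Year 1)·Q(Year 0) = 11.76×124 + 44.59×36 + 3.01×367 + 2.74×382 = 1458.24 + 1605.24 + 1104.67 + 1046.68 = 5214.83
Index = 4622.16 / 5214.83 × 100 = 88.6349

88.63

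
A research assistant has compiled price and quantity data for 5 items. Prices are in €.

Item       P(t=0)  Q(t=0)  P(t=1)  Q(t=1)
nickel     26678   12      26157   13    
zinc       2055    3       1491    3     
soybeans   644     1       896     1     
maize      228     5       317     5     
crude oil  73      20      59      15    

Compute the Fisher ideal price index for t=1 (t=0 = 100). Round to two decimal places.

97.74

Laspeyres component (base-period weights):
ΣP(t=1)Q(t=0) = 26157×12 + 1491×3 + 896×1 + 317×5 + 59×20 = 313884 + 4473 + 896 + 1585 + 1180 = 322018
ΣP(t=0)Q(t=0) = 26678×12 + 2055×3 + 644×1 + 228×5 + 73×20 = 320136 + 6165 + 644 + 1140 + 1460 = 329545
L = 322018 / 329545 × 100 = 97.7159
Paasche component (current-period weights):
ΣP(t=1)Q(t=1) = 26157×13 + 1491×3 + 896×1 + 317×5 + 59×15 = 340041 + 4473 + 896 + 1585 + 885 = 347880
ΣP(t=0)Q(t=1) = 26678×13 + 2055×3 + 644×1 + 228×5 + 73×15 = 346814 + 6165 + 644 + 1140 + 1095 = 355858
P = 347880 / 355858 × 100 = 97.7581
Fisher = √(L × P) = √(97.7159 × 97.7581) = 97.7370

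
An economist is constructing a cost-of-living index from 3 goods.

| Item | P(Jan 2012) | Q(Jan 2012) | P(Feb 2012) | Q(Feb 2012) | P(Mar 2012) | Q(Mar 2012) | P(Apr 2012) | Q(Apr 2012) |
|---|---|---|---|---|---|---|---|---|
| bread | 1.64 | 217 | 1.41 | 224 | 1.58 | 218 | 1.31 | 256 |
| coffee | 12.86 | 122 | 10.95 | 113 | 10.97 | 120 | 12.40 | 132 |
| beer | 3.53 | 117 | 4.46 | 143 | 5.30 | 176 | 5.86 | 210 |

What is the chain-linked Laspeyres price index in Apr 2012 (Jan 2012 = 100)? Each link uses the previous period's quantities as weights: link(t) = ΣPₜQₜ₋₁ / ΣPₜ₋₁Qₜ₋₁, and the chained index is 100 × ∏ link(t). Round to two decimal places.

107.42

Link Jan 2012→Feb 2012:
ΣP(Feb 2012)Q(Jan 2012) = 1.41×217 + 10.95×122 + 4.46×117 = 305.97 + 1335.9 + 521.82 = 2163.69
ΣP(Jan 2012)Q(Jan 2012) = 1.64×217 + 12.86×122 + 3.53×117 = 355.88 + 1568.92 + 413.01 = 2337.81
link = 2163.69/2337.81 = 0.925520
Link Feb 2012→Mar 2012:
ΣP(Mar 2012)Q(Feb 2012) = 1.58×224 + 10.97×113 + 5.30×143 = 353.92 + 1239.61 + 757.9 = 2351.43
ΣP(Feb 2012)Q(Feb 2012) = 1.41×224 + 10.95×113 + 4.46×143 = 315.84 + 1237.35 + 637.78 = 2190.97
link = 2351.43/2190.97 = 1.073237
Link Mar 2012→Apr 2012:
ΣP(Apr 2012)Q(Mar 2012) = 1.31×218 + 12.40×120 + 5.86×176 = 285.58 + 1488 + 1031.36 = 2804.94
ΣP(Mar 2012)Q(Mar 2012) = 1.58×218 + 10.97×120 + 5.30×176 = 344.44 + 1316.4 + 932.8 = 2593.64
link = 2804.94/2593.64 = 1.081469
Chained index = 100 × 0.925520 × 1.073237 × 1.081469 = 107.4225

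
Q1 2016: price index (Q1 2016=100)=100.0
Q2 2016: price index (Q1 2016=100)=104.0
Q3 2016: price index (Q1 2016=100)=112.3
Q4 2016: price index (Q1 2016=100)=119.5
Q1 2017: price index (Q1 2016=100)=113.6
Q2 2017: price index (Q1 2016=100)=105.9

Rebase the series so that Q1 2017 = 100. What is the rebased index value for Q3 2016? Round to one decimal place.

98.9

Rebased(Q3 2016) = 112.3 / 113.6 × 100 = 98.8556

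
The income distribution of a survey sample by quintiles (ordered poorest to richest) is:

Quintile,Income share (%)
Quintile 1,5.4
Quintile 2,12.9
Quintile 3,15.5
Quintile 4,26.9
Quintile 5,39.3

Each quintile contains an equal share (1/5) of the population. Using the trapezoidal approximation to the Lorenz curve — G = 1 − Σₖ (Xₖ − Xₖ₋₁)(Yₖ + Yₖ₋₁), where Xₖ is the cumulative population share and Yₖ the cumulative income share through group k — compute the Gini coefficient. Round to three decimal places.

Cumulative income shares Yₖ: 0.0540, 0.1830, 0.3380, 0.6070, 1.0000
Σ (Xₖ−Xₖ₋₁)(Yₖ+Yₖ₋₁) = (1/5)(0.0540+0.0000) + (1/5)(0.1830+0.0540) + (1/5)(0.3380+0.1830) + (1/5)(0.6070+0.3380) + (1/5)(1.0000+0.6070)
  = 0.0108 + 0.0474 + 0.1042 + 0.1890 + 0.3214 = 0.6728
G = 1 − 0.6728 = 0.3272

0.327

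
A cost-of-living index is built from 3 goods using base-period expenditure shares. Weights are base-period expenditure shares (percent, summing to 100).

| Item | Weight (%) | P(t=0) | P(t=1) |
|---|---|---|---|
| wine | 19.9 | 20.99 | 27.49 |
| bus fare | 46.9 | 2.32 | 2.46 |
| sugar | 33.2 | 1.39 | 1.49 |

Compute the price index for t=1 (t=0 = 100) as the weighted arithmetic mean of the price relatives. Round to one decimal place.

111.4

wine: 19.9 × (27.49/20.99) = 19.9 × 1.309671 = 26.0625
bus fare: 46.9 × (2.46/2.32) = 46.9 × 1.060345 = 49.7302
sugar: 33.2 × (1.49/1.39) = 33.2 × 1.071942 = 35.5885
Index = Σ wᵢ·(p₁ᵢ/p₀ᵢ) = 26.0625 + 49.7302 + 35.5885 = 111.3811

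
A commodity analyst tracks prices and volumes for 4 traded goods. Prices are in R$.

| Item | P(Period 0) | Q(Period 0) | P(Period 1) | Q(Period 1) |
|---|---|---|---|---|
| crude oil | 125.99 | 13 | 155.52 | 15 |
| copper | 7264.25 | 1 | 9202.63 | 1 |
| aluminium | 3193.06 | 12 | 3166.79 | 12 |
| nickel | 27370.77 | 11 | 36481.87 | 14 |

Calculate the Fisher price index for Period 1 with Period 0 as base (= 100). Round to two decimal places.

129.72

Laspeyres component (base-period weights):
ΣP(Period 1)Q(Period 0) = 155.52×13 + 9202.63×1 + 3166.79×12 + 36481.87×11 = 2021.76 + 9202.63 + 38001.48 + 401300.57 = 450526.44
ΣP(Period 0)Q(Period 0) = 125.99×13 + 7264.25×1 + 3193.06×12 + 27370.77×11 = 1637.87 + 7264.25 + 38316.72 + 301078.47 = 348297.31
L = 450526.44 / 348297.31 × 100 = 129.3511
Paasche component (current-period weights):
ΣP(Period 1)Q(Period 1) = 155.52×15 + 9202.63×1 + 3166.79×12 + 36481.87×14 = 2332.8 + 9202.63 + 38001.48 + 510746.18 = 560283.09
ΣP(Period 0)Q(Period 1) = 125.99×15 + 7264.25×1 + 3193.06×12 + 27370.77×14 = 1889.85 + 7264.25 + 38316.72 + 383190.78 = 430661.6
P = 560283.09 / 430661.6 × 100 = 130.0982
Fisher = √(L × P) = √(129.3511 × 130.0982) = 129.7241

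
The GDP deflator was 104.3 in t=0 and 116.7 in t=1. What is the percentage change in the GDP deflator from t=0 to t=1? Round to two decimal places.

11.89%

Change = (116.7 − 104.3) / 104.3 × 100
       = 12.4 / 104.3 × 100 = 11.8888%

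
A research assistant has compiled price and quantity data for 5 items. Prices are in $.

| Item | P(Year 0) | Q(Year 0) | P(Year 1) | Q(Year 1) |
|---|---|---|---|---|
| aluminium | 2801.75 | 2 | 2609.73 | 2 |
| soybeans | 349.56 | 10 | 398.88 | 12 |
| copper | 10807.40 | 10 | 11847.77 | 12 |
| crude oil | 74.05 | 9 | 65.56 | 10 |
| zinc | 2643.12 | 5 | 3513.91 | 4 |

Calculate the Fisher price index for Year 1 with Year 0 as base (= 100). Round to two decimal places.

Laspeyres component (base-period weights):
ΣP(Year 1)Q(Year 0) = 2609.73×2 + 398.88×10 + 11847.77×10 + 65.56×9 + 3513.91×5 = 5219.46 + 3988.8 + 118477.7 + 590.04 + 17569.55 = 145845.55
ΣP(Year 0)Q(Year 0) = 2801.75×2 + 349.56×10 + 10807.40×10 + 74.05×9 + 2643.12×5 = 5603.5 + 3495.6 + 108074 + 666.45 + 13215.6 = 131055.15
L = 145845.55 / 131055.15 × 100 = 111.2856
Paasche component (current-period weights):
ΣP(Year 1)Q(Year 1) = 2609.73×2 + 398.88×12 + 11847.77×12 + 65.56×10 + 3513.91×4 = 5219.46 + 4786.56 + 142173.24 + 655.6 + 14055.64 = 166890.5
ΣP(Year 0)Q(Year 1) = 2801.75×2 + 349.56×12 + 10807.40×12 + 74.05×10 + 2643.12×4 = 5603.5 + 4194.72 + 129688.8 + 740.5 + 10572.48 = 150800
P = 166890.5 / 150800 × 100 = 110.6701
Fisher = √(L × P) = √(111.2856 × 110.6701) = 110.9774

110.98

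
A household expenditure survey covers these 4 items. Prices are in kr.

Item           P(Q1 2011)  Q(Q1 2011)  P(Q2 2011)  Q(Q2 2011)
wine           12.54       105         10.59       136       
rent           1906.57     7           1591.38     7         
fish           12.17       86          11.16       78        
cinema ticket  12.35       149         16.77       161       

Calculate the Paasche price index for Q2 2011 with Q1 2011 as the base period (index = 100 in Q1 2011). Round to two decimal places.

Paasche price index uses current-period quantities as weights.
ΣP(Q2 2011)·Q(Q2 2011) = 10.59×136 + 1591.38×7 + 11.16×78 + 16.77×161 = 1440.24 + 11139.66 + 870.48 + 2699.97 = 16150.35
ΣP(Q1 2011)·Q(Q2 2011) = 12.54×136 + 1906.57×7 + 12.17×78 + 12.35×161 = 1705.44 + 13345.99 + 949.26 + 1988.35 = 17989.04
Index = 16150.35 / 17989.04 × 100 = 89.7788

89.78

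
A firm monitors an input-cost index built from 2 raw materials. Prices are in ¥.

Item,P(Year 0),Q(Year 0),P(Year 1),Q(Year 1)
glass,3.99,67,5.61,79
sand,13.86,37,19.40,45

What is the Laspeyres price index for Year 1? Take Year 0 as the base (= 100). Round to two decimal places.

140.19

Laspeyres price index uses base-period quantities as weights.
ΣP(Year 1)·Q(Year 0) = 5.61×67 + 19.40×37 = 375.87 + 717.8 = 1093.67
ΣP(Year 0)·Q(Year 0) = 3.99×67 + 13.86×37 = 267.33 + 512.82 = 780.15
Index = 1093.67 / 780.15 × 100 = 140.1871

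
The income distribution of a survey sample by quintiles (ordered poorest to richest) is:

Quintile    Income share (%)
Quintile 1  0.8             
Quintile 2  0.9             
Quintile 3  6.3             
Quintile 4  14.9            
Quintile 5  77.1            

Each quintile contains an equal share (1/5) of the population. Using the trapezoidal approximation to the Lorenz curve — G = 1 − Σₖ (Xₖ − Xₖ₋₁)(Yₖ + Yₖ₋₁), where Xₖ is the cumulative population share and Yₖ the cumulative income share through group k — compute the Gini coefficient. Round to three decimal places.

0.666

Cumulative income shares Yₖ: 0.0080, 0.0170, 0.0800, 0.2290, 1.0000
Σ (Xₖ−Xₖ₋₁)(Yₖ+Yₖ₋₁) = (1/5)(0.0080+0.0000) + (1/5)(0.0170+0.0080) + (1/5)(0.0800+0.0170) + (1/5)(0.2290+0.0800) + (1/5)(1.0000+0.2290)
  = 0.0016 + 0.0050 + 0.0194 + 0.0618 + 0.2458 = 0.3336
G = 1 − 0.3336 = 0.6664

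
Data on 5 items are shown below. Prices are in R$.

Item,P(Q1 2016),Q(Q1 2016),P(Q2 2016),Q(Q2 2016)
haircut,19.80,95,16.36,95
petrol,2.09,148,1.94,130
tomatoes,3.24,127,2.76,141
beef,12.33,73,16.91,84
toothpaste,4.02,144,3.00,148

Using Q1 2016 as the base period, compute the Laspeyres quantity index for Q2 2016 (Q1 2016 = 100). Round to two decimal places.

103.91

Laspeyres quantity index uses base-period prices as weights.
ΣP(Q1 2016)·Q(Q2 2016) = 19.80×95 + 2.09×130 + 3.24×141 + 12.33×84 + 4.02×148 = 1881 + 271.7 + 456.84 + 1035.72 + 594.96 = 4240.22
ΣP(Q1 2016)·Q(Q1 2016) = 19.80×95 + 2.09×148 + 3.24×127 + 12.33×73 + 4.02×144 = 1881 + 309.32 + 411.48 + 900.09 + 578.88 = 4080.77
Index = 4240.22 / 4080.77 × 100 = 103.9074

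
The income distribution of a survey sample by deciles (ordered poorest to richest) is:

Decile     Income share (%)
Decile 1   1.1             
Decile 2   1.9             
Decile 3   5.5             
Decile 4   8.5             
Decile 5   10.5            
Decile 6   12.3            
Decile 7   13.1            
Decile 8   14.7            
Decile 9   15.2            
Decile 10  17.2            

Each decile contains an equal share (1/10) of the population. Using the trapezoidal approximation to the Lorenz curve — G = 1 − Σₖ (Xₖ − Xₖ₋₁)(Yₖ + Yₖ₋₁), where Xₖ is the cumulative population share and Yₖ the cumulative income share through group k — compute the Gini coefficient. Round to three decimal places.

0.300

Cumulative income shares Yₖ: 0.0110, 0.0300, 0.0850, 0.1700, 0.2750, 0.3980, 0.5290, 0.6760, 0.8280, 1.0000
Σ (Xₖ−Xₖ₋₁)(Yₖ+Yₖ₋₁) = (1/10)(0.0110+0.0000) + (1/10)(0.0300+0.0110) + (1/10)(0.0850+0.0300) + (1/10)(0.1700+0.0850) + (1/10)(0.2750+0.1700) + (1/10)(0.3980+0.2750) + (1/10)(0.5290+0.3980) + (1/10)(0.6760+0.5290) + (1/10)(0.8280+0.6760) + (1/10)(1.0000+0.8280)
  = 0.0011 + 0.0041 + 0.0115 + 0.0255 + 0.0445 + 0.0673 + 0.0927 + 0.1205 + 0.1504 + 0.1828 = 0.7004
G = 1 − 0.7004 = 0.2996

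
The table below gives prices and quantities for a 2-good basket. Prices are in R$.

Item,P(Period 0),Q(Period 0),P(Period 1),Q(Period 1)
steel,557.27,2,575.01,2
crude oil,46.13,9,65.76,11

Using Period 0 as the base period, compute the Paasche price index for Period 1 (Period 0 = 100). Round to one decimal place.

Paasche price index uses current-period quantities as weights.
ΣP(Period 1)·Q(Period 1) = 575.01×2 + 65.76×11 = 1150.02 + 723.36 = 1873.38
ΣP(Period 0)·Q(Period 1) = 557.27×2 + 46.13×11 = 1114.54 + 507.43 = 1621.97
Index = 1873.38 / 1621.97 × 100 = 115.5003

115.5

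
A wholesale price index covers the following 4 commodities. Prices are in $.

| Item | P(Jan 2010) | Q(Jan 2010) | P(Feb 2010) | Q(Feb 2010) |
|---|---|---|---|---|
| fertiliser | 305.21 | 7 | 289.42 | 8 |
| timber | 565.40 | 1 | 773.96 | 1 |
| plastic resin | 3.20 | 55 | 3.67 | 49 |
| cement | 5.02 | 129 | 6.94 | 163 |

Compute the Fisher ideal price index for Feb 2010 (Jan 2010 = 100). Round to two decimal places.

Laspeyres component (base-period weights):
ΣP(Feb 2010)Q(Jan 2010) = 289.42×7 + 773.96×1 + 3.67×55 + 6.94×129 = 2025.94 + 773.96 + 201.85 + 895.26 = 3897.01
ΣP(Jan 2010)Q(Jan 2010) = 305.21×7 + 565.40×1 + 3.20×55 + 5.02×129 = 2136.47 + 565.4 + 176 + 647.58 = 3525.45
L = 3897.01 / 3525.45 × 100 = 110.5394
Paasche component (current-period weights):
ΣP(Feb 2010)Q(Feb 2010) = 289.42×8 + 773.96×1 + 3.67×49 + 6.94×163 = 2315.36 + 773.96 + 179.83 + 1131.22 = 4400.37
ΣP(Jan 2010)Q(Feb 2010) = 305.21×8 + 565.40×1 + 3.20×49 + 5.02×163 = 2441.68 + 565.4 + 156.8 + 818.26 = 3982.14
P = 4400.37 / 3982.14 × 100 = 110.5026
Fisher = √(L × P) = √(110.5394 × 110.5026) = 110.5210

110.52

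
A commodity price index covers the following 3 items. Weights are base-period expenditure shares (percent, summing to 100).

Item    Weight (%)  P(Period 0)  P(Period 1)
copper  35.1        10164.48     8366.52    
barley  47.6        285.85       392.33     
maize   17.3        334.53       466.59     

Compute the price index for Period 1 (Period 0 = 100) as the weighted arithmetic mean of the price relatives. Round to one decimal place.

copper: 35.1 × (8366.52/10164.48) = 35.1 × 0.823113 = 28.8913
barley: 47.6 × (392.33/285.85) = 47.6 × 1.372503 = 65.3311
maize: 17.3 × (466.59/334.53) = 17.3 × 1.394763 = 24.1294
Index = Σ wᵢ·(p₁ᵢ/p₀ᵢ) = 28.8913 + 65.3311 + 24.1294 = 118.3518

118.4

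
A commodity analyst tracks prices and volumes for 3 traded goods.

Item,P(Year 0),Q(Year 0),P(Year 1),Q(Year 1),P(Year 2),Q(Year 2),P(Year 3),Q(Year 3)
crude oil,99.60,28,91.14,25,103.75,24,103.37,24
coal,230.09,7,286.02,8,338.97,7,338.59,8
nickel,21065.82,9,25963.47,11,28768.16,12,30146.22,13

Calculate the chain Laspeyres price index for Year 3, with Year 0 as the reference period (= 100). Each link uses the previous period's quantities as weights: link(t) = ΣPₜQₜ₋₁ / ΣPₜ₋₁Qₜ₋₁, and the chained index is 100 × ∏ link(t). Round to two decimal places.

142.60

Link Year 0→Year 1:
ΣP(Year 1)Q(Year 0) = 91.14×28 + 286.02×7 + 25963.47×9 = 2551.92 + 2002.14 + 233671.23 = 238225.29
ΣP(Year 0)Q(Year 0) = 99.60×28 + 230.09×7 + 21065.82×9 = 2788.8 + 1610.63 + 189592.38 = 193991.81
link = 238225.29/193991.81 = 1.228017
Link Year 1→Year 2:
ΣP(Year 2)Q(Year 1) = 103.75×25 + 338.97×8 + 28768.16×11 = 2593.75 + 2711.76 + 316449.76 = 321755.27
ΣP(Year 1)Q(Year 1) = 91.14×25 + 286.02×8 + 25963.47×11 = 2278.5 + 2288.16 + 285598.17 = 290164.83
link = 321755.27/290164.83 = 1.108871
Link Year 2→Year 3:
ΣP(Year 3)Q(Year 2) = 103.37×24 + 338.59×7 + 30146.22×12 = 2480.88 + 2370.13 + 361754.64 = 366605.65
ΣP(Year 2)Q(Year 2) = 103.75×24 + 338.97×7 + 28768.16×12 = 2490 + 2372.79 + 345217.92 = 350080.71
link = 366605.65/350080.71 = 1.047203
Chained index = 100 × 1.228017 × 1.108871 × 1.047203 = 142.5990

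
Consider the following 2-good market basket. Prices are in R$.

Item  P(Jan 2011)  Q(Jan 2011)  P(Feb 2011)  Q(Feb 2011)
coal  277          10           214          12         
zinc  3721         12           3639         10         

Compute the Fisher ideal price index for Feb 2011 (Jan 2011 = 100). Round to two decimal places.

96.35

Laspeyres component (base-period weights):
ΣP(Feb 2011)Q(Jan 2011) = 214×10 + 3639×12 = 2140 + 43668 = 45808
ΣP(Jan 2011)Q(Jan 2011) = 277×10 + 3721×12 = 2770 + 44652 = 47422
L = 45808 / 47422 × 100 = 96.5965
Paasche component (current-period weights):
ΣP(Feb 2011)Q(Feb 2011) = 214×12 + 3639×10 = 2568 + 36390 = 38958
ΣP(Jan 2011)Q(Feb 2011) = 277×12 + 3721×10 = 3324 + 37210 = 40534
P = 38958 / 40534 × 100 = 96.1119
Fisher = √(L × P) = √(96.5965 × 96.1119) = 96.3539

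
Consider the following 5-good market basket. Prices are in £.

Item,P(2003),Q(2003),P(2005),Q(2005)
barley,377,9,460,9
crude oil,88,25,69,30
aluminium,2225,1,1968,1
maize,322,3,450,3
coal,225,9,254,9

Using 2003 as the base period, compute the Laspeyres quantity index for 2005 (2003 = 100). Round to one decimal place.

Laspeyres quantity index uses base-period prices as weights.
ΣP(2003)·Q(2005) = 377×9 + 88×30 + 2225×1 + 322×3 + 225×9 = 3393 + 2640 + 2225 + 966 + 2025 = 11249
ΣP(2003)·Q(2003) = 377×9 + 88×25 + 2225×1 + 322×3 + 225×9 = 3393 + 2200 + 2225 + 966 + 2025 = 10809
Index = 11249 / 10809 × 100 = 104.0707

104.1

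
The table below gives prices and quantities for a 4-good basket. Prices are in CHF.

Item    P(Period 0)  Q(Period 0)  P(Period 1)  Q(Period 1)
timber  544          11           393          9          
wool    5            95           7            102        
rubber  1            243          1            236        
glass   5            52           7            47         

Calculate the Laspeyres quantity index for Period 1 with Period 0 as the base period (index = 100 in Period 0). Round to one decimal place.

Laspeyres quantity index uses base-period prices as weights.
ΣP(Period 0)·Q(Period 1) = 544×9 + 5×102 + 1×236 + 5×47 = 4896 + 510 + 236 + 235 = 5877
ΣP(Period 0)·Q(Period 0) = 544×11 + 5×95 + 1×243 + 5×52 = 5984 + 475 + 243 + 260 = 6962
Index = 5877 / 6962 × 100 = 84.4154

84.4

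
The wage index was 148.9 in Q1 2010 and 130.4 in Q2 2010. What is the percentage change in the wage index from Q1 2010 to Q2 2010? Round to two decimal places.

Change = (130.4 − 148.9) / 148.9 × 100
       = -18.5 / 148.9 × 100 = -12.4244%

-12.42%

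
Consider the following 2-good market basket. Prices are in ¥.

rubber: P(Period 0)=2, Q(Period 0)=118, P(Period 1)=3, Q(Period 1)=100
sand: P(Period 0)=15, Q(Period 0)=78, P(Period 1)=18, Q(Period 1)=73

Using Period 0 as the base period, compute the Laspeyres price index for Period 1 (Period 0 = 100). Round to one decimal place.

Laspeyres price index uses base-period quantities as weights.
ΣP(Period 1)·Q(Period 0) = 3×118 + 18×78 = 354 + 1404 = 1758
ΣP(Period 0)·Q(Period 0) = 2×118 + 15×78 = 236 + 1170 = 1406
Index = 1758 / 1406 × 100 = 125.0356

125.0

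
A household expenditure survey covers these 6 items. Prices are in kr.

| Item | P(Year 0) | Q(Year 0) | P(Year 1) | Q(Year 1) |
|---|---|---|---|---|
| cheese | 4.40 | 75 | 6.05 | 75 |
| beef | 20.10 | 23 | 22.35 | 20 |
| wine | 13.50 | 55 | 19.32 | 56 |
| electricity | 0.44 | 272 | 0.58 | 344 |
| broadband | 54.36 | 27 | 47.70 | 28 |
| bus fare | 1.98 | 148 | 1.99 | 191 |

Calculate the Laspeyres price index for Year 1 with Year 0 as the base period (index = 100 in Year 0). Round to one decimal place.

110.4

Laspeyres price index uses base-period quantities as weights.
ΣP(Year 1)·Q(Year 0) = 6.05×75 + 22.35×23 + 19.32×55 + 0.58×272 + 47.70×27 + 1.99×148 = 453.75 + 514.05 + 1062.6 + 157.76 + 1287.9 + 294.52 = 3770.58
ΣP(Year 0)·Q(Year 0) = 4.40×75 + 20.10×23 + 13.50×55 + 0.44×272 + 54.36×27 + 1.98×148 = 330 + 462.3 + 742.5 + 119.68 + 1467.72 + 293.04 = 3415.24
Index = 3770.58 / 3415.24 × 100 = 110.4045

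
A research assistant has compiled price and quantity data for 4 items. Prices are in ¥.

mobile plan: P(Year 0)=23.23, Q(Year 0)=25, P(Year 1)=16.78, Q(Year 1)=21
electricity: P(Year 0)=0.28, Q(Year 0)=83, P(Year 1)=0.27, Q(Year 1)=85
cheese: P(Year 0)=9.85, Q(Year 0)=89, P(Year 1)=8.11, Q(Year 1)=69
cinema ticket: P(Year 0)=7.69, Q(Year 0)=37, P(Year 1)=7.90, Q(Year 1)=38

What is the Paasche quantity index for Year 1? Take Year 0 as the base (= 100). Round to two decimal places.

Paasche quantity index uses current-period prices as weights.
ΣP(Year 1)·Q(Year 1) = 16.78×21 + 0.27×85 + 8.11×69 + 7.90×38 = 352.38 + 22.95 + 559.59 + 300.2 = 1235.12
ΣP(Year 1)·Q(Year 0) = 16.78×25 + 0.27×83 + 8.11×89 + 7.90×37 = 419.5 + 22.41 + 721.79 + 292.3 = 1456
Index = 1235.12 / 1456 × 100 = 84.8297

84.83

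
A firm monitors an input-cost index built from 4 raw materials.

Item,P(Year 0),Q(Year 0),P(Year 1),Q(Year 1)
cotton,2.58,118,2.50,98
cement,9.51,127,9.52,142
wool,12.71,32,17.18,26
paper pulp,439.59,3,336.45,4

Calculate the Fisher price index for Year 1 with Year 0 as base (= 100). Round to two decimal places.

93.19

Laspeyres component (base-period weights):
ΣP(Year 1)Q(Year 0) = 2.50×118 + 9.52×127 + 17.18×32 + 336.45×3 = 295 + 1209.04 + 549.76 + 1009.35 = 3063.15
ΣP(Year 0)Q(Year 0) = 2.58×118 + 9.51×127 + 12.71×32 + 439.59×3 = 304.44 + 1207.77 + 406.72 + 1318.77 = 3237.7
L = 3063.15 / 3237.7 × 100 = 94.6088
Paasche component (current-period weights):
ΣP(Year 1)Q(Year 1) = 2.50×98 + 9.52×142 + 17.18×26 + 336.45×4 = 245 + 1351.84 + 446.68 + 1345.8 = 3389.32
ΣP(Year 0)Q(Year 1) = 2.58×98 + 9.51×142 + 12.71×26 + 439.59×4 = 252.84 + 1350.42 + 330.46 + 1758.36 = 3692.08
P = 3389.32 / 3692.08 × 100 = 91.7997
Fisher = √(L × P) = √(94.6088 × 91.7997) = 93.1937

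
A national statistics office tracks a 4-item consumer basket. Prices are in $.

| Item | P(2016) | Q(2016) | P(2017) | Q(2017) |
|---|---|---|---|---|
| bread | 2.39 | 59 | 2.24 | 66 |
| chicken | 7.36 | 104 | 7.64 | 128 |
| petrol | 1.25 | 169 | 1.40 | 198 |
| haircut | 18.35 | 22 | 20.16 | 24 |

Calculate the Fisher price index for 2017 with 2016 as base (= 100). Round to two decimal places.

Laspeyres component (base-period weights):
ΣP(2017)Q(2016) = 2.24×59 + 7.64×104 + 1.40×169 + 20.16×22 = 132.16 + 794.56 + 236.6 + 443.52 = 1606.84
ΣP(2016)Q(2016) = 2.39×59 + 7.36×104 + 1.25×169 + 18.35×22 = 141.01 + 765.44 + 211.25 + 403.7 = 1521.4
L = 1606.84 / 1521.4 × 100 = 105.6159
Paasche component (current-period weights):
ΣP(2017)Q(2017) = 2.24×66 + 7.64×128 + 1.40×198 + 20.16×24 = 147.84 + 977.92 + 277.2 + 483.84 = 1886.8
ΣP(2016)Q(2017) = 2.39×66 + 7.36×128 + 1.25×198 + 18.35×24 = 157.74 + 942.08 + 247.5 + 440.4 = 1787.72
P = 1886.8 / 1787.72 × 100 = 105.5423
Fisher = √(L × P) = √(105.6159 × 105.5423) = 105.5791

105.58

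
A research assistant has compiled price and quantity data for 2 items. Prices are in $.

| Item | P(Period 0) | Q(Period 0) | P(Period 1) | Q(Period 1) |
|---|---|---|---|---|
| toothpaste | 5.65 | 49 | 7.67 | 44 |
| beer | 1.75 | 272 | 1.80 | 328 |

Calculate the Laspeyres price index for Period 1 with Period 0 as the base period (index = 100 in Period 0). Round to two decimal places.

Laspeyres price index uses base-period quantities as weights.
ΣP(Period 1)·Q(Period 0) = 7.67×49 + 1.80×272 = 375.83 + 489.6 = 865.43
ΣP(Period 0)·Q(Period 0) = 5.65×49 + 1.75×272 = 276.85 + 476 = 752.85
Index = 865.43 / 752.85 × 100 = 114.9538

114.95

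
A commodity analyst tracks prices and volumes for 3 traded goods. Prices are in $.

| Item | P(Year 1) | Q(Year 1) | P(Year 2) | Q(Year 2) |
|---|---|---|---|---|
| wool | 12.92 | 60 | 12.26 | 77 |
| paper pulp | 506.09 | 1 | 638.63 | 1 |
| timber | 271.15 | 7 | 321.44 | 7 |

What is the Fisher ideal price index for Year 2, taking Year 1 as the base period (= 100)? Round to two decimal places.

Laspeyres component (base-period weights):
ΣP(Year 2)Q(Year 1) = 12.26×60 + 638.63×1 + 321.44×7 = 735.6 + 638.63 + 2250.08 = 3624.31
ΣP(Year 1)Q(Year 1) = 12.92×60 + 506.09×1 + 271.15×7 = 775.2 + 506.09 + 1898.05 = 3179.34
L = 3624.31 / 3179.34 × 100 = 113.9957
Paasche component (current-period weights):
ΣP(Year 2)Q(Year 2) = 12.26×77 + 638.63×1 + 321.44×7 = 944.02 + 638.63 + 2250.08 = 3832.73
ΣP(Year 1)Q(Year 2) = 12.92×77 + 506.09×1 + 271.15×7 = 994.84 + 506.09 + 1898.05 = 3398.98
P = 3832.73 / 3398.98 × 100 = 112.7612
Fisher = √(L × P) = √(113.9957 × 112.7612) = 113.3767

113.38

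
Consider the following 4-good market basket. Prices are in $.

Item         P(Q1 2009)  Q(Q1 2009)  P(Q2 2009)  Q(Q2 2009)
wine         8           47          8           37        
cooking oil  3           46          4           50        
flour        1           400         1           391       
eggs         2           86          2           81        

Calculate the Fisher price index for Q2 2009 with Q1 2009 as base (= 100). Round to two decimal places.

104.62

Laspeyres component (base-period weights):
ΣP(Q2 2009)Q(Q1 2009) = 8×47 + 4×46 + 1×400 + 2×86 = 376 + 184 + 400 + 172 = 1132
ΣP(Q1 2009)Q(Q1 2009) = 8×47 + 3×46 + 1×400 + 2×86 = 376 + 138 + 400 + 172 = 1086
L = 1132 / 1086 × 100 = 104.2357
Paasche component (current-period weights):
ΣP(Q2 2009)Q(Q2 2009) = 8×37 + 4×50 + 1×391 + 2×81 = 296 + 200 + 391 + 162 = 1049
ΣP(Q1 2009)Q(Q2 2009) = 8×37 + 3×50 + 1×391 + 2×81 = 296 + 150 + 391 + 162 = 999
P = 1049 / 999 × 100 = 105.0050
Fisher = √(L × P) = √(104.2357 × 105.0050) = 104.6197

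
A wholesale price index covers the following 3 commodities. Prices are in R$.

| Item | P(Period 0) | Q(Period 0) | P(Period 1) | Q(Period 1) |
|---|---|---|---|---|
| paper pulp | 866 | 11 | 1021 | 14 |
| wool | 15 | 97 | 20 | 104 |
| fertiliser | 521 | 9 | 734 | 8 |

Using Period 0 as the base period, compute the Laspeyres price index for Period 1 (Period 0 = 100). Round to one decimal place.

126.2

Laspeyres price index uses base-period quantities as weights.
ΣP(Period 1)·Q(Period 0) = 1021×11 + 20×97 + 734×9 = 11231 + 1940 + 6606 = 19777
ΣP(Period 0)·Q(Period 0) = 866×11 + 15×97 + 521×9 = 9526 + 1455 + 4689 = 15670
Index = 19777 / 15670 × 100 = 126.2093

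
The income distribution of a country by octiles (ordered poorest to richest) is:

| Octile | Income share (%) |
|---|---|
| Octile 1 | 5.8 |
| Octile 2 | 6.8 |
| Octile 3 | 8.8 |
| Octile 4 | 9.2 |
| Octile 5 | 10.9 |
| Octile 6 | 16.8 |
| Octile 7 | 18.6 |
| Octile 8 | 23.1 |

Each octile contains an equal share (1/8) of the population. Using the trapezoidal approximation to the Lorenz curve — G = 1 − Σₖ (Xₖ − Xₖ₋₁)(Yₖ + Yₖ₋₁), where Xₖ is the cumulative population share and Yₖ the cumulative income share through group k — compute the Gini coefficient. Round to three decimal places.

Cumulative income shares Yₖ: 0.0580, 0.1260, 0.2140, 0.3060, 0.4150, 0.5830, 0.7690, 1.0000
Σ (Xₖ−Xₖ₋₁)(Yₖ+Yₖ₋₁) = (1/8)(0.0580+0.0000) + (1/8)(0.1260+0.0580) + (1/8)(0.2140+0.1260) + (1/8)(0.3060+0.2140) + (1/8)(0.4150+0.3060) + (1/8)(0.5830+0.4150) + (1/8)(0.7690+0.5830) + (1/8)(1.0000+0.7690)
  = 0.0072 + 0.0230 + 0.0425 + 0.0650 + 0.0901 + 0.1248 + 0.1690 + 0.2211 = 0.7428
G = 1 − 0.7428 = 0.2572

0.257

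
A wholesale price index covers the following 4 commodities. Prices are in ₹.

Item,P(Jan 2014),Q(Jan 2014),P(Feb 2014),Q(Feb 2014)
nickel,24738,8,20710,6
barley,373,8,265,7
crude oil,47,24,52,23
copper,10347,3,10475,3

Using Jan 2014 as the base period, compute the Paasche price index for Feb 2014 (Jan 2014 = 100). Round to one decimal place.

Paasche price index uses current-period quantities as weights.
ΣP(Feb 2014)·Q(Feb 2014) = 20710×6 + 265×7 + 52×23 + 10475×3 = 124260 + 1855 + 1196 + 31425 = 158736
ΣP(Jan 2014)·Q(Feb 2014) = 24738×6 + 373×7 + 47×23 + 10347×3 = 148428 + 2611 + 1081 + 31041 = 183161
Index = 158736 / 183161 × 100 = 86.6647

86.7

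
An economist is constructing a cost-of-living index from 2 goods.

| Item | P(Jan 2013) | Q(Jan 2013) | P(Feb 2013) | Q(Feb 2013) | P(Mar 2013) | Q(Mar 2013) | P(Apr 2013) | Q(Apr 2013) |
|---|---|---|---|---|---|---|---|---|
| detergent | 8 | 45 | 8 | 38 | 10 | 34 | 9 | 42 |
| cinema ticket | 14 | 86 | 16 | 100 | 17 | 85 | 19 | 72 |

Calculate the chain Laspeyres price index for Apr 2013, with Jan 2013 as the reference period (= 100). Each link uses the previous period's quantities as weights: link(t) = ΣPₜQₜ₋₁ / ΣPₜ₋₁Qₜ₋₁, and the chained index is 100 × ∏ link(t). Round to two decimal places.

130.50

Link Jan 2013→Feb 2013:
ΣP(Feb 2013)Q(Jan 2013) = 8×45 + 16×86 = 360 + 1376 = 1736
ΣP(Jan 2013)Q(Jan 2013) = 8×45 + 14×86 = 360 + 1204 = 1564
link = 1736/1564 = 1.109974
Link Feb 2013→Mar 2013:
ΣP(Mar 2013)Q(Feb 2013) = 10×38 + 17×100 = 380 + 1700 = 2080
ΣP(Feb 2013)Q(Feb 2013) = 8×38 + 16×100 = 304 + 1600 = 1904
link = 2080/1904 = 1.092437
Link Mar 2013→Apr 2013:
ΣP(Apr 2013)Q(Mar 2013) = 9×34 + 19×85 = 306 + 1615 = 1921
ΣP(Mar 2013)Q(Mar 2013) = 10×34 + 17×85 = 340 + 1445 = 1785
link = 1921/1785 = 1.076190
Chained index = 100 × 1.109974 × 1.092437 × 1.076190 = 130.4964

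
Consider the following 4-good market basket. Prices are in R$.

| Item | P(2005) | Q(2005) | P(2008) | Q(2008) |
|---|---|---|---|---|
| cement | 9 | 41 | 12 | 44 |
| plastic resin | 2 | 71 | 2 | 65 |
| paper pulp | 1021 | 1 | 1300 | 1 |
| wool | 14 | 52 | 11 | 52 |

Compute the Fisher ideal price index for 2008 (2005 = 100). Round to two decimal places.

Laspeyres component (base-period weights):
ΣP(2008)Q(2005) = 12×41 + 2×71 + 1300×1 + 11×52 = 492 + 142 + 1300 + 572 = 2506
ΣP(2005)Q(2005) = 9×41 + 2×71 + 1021×1 + 14×52 = 369 + 142 + 1021 + 728 = 2260
L = 2506 / 2260 × 100 = 110.8850
Paasche component (current-period weights):
ΣP(2008)Q(2008) = 12×44 + 2×65 + 1300×1 + 11×52 = 528 + 130 + 1300 + 572 = 2530
ΣP(2005)Q(2008) = 9×44 + 2×65 + 1021×1 + 14×52 = 396 + 130 + 1021 + 728 = 2275
P = 2530 / 2275 × 100 = 111.2088
Fisher = √(L × P) = √(110.8850 × 111.2088) = 111.0468

111.05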